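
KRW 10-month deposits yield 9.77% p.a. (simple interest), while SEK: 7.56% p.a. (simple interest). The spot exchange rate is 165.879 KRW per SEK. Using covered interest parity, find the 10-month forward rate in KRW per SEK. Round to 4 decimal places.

168.7529

T = 10/12 years.
KRW growth factor: 1 + 0.0977×10/12 = 1.081416667.
Growth of 1 SEK over T: 1 + 0.0756×10/12 = 1.063000.
So F = 165.879 × 1.081416667 / 1.063000 = 168.752884 (KRW/SEK).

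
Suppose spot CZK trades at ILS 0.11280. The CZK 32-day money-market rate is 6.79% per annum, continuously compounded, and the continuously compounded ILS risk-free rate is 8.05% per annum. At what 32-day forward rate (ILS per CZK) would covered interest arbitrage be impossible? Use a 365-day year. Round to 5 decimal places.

0.11292

T = 32/365 years.
ILS growth factor: e^(0.0805×32/365) = 1.0070825.
Growth of 1 CZK over T: e^(0.0679×32/365) = 1.0059706.
CIP: F = S · (grow ILS)/(grow CZK) = 0.1128 × 1.0070825/1.0059706 = 0.1129247 ILS per CZK.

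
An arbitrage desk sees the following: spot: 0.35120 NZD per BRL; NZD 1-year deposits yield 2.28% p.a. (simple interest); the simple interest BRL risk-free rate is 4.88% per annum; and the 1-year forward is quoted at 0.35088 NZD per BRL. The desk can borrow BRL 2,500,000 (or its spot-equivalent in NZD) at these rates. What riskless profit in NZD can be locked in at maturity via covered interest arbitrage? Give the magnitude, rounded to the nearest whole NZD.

NZD 21,989

T = 1 year.
Invest the BRL and cover forward: 2,500,000 × 1.048800 × 0.35088 = NZD 920,007.36.
Convert at spot and invest in NZD: 2,500,000 × 0.35120 × 1.022800 = NZD 898,018.40.
The quoted forward overvalues BRL, so borrow NZD, buy BRL at spot, deposit the BRL at 4.88%, and sell the proceeds forward at 0.35088.
Profit = 920,007.36 − 898,018.40 = NZD 21,989.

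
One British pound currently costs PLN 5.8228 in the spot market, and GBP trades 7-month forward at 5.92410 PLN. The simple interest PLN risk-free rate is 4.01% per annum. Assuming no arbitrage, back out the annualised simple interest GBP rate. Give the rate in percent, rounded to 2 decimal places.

T = 7/12 years.
By CIP, F/S equals the PLN-to-GBP growth ratio: 5.9241/5.8228 = 1.0173971.
The PLN side grows by 1 + 0.0401×7/12 = 1.0233917.
That pins the GBP growth at 1.0058921.
r = (1.0058921 − 1)/(7/12) = 0.010101 → 1.01%.

1.01%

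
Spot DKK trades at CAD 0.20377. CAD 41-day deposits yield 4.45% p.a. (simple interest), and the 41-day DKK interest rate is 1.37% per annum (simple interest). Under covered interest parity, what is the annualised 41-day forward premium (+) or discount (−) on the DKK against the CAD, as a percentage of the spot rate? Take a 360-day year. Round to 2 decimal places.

+3.08%

T = 41/360 years.
F = S · g_CAD/g_DKK = 0.20377 × 1.0050681/1.0015603 = 0.20448367.
Annualised premium = (F − S)/S × (1/T) = (0.20448367 − 0.20377)/0.20377 ÷ (41/360) = 3.08%.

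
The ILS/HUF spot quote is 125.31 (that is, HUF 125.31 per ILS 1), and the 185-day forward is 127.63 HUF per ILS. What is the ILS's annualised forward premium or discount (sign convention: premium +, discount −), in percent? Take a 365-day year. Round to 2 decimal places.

T = 185/365 years.
Period premium: (127.63 − 125.31)/125.31 = 0.0185141.
Annualise by dividing by T: 0.0185141 / (185/365) = 0.036528 → 3.65%.

+3.65%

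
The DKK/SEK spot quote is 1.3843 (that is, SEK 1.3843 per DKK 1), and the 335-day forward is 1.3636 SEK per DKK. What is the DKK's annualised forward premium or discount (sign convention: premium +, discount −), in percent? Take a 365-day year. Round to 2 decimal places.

T = 335/365 years.
DKK trades forward at -1.49534% vs spot over the period.
Annualise by dividing by T: -0.0149534 / (335/365) = -0.016293 → -1.63%.

-1.63%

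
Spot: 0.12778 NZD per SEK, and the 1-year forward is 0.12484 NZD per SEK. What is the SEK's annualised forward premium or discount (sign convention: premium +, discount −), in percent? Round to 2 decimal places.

T = 1 year.
(F − S)/S = (0.12484 − 0.12778)/0.12778 = -0.0230083.
Per annum: -0.0230083 / 1 = -0.023008 = -2.30%.

-2.30%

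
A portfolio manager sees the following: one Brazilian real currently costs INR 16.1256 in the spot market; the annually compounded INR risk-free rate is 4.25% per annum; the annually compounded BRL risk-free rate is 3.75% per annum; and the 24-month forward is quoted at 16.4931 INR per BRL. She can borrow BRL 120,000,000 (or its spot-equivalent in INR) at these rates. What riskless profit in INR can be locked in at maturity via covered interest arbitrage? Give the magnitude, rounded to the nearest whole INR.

T = 2 years.
Route A — deposit BRL, sell forward: 120,000,000 × 1.07640625 × 16.4931 = INR 2,130,393,110.63.
Route B — convert at spot, deposit INR: 120,000,000 × 16.1256 × 1.08680625 = INR 2,103,048,343.80.
The quoted forward overvalues BRL, so borrow INR, buy BRL at spot, deposit the BRL at 3.75%, and sell the proceeds forward at 16.4931.
Arbitrage profit = |2,130,393,110.63 − 2,103,048,343.80| = INR 27,344,767.

INR 27,344,767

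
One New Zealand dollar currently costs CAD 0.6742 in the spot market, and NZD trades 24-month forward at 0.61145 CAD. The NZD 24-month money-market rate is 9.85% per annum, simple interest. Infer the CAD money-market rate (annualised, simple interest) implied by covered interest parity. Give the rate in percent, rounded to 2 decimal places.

4.28%

T = 2 years.
CIP gives F = S · g_CAD/g_NZD, so g_CAD/g_NZD = 0.61145/0.6742 = 0.9069267.
The NZD side grows by 1 + 0.0985×2 = 1.197000.
Hence g_CAD = 1.0855913.
r = (1.0855913 − 1)/2 = 0.042796 → 4.28%.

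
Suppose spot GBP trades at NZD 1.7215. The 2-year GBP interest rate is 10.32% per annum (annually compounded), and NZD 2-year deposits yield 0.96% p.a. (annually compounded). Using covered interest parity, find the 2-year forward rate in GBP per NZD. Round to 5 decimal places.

0.69359

T = 2 years.
Growth of 1 NZD over T: (1 + 0.0096)^2 = 1.0192922.
GBP accumulates by (1 + 0.1032)^2 = 1.2170502.
So F = 1.7215 × 1.0192922 / 1.2170502 = 1.441774 (NZD/GBP).
Invert for GBP per NZD: 1 / 1.441774 = 0.69359.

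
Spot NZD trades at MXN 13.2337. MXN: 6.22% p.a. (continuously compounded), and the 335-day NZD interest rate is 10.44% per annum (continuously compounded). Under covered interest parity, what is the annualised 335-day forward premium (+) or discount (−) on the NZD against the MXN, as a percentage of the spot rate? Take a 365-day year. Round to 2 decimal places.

-4.14%

T = 335/365 years.
No-arbitrage forward: 13.2337 × 1.0587486 / 1.100560 = 12.7309382 MXN/NZD.
(F − S)/S ÷ T = (12.7309382 − 13.2337)/13.2337/(335/365) = -0.041393 → -4.14%.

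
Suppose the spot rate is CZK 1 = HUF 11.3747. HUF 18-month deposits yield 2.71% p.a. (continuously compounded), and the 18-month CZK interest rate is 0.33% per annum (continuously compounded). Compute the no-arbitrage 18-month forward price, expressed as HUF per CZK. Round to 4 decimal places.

T = 18/12 years.
HUF accumulates by e^(0.0271×18/12) = 1.04148752.
CZK growth factor: e^(0.0033×18/12) = 1.00496227.
CIP: F = S · (grow HUF)/(grow CZK) = 11.3747 × 1.04148752/1.00496227 = 11.788112 HUF per CZK.

11.7881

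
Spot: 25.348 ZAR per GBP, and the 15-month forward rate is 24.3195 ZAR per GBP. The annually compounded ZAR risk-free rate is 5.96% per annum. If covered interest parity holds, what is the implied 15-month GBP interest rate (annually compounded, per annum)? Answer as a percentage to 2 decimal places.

9.53%

T = 15/12 years.
By CIP, F/S equals the ZAR-to-GBP growth ratio: 24.3195/25.348 = 0.9594248.
The ZAR side grows by (1 + 0.0596)^(15/12) = 1.075047.
Hence g_GBP = 1.120512.
Annualise: 1.120512^(12/15) − 1 = 0.095300 = 9.53%.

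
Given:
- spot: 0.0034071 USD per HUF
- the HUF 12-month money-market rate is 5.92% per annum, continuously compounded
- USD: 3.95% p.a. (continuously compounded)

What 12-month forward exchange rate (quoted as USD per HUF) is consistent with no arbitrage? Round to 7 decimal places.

0.0033406

T = 1 year.
USD growth factor: e^(0.0395×1) = 1.0402905.
HUF accumulates by e^(0.0592×1) = 1.0609874.
CIP: F = S · (grow USD)/(grow HUF) = 0.0034071 × 1.0402905/1.0609874 = 0.003340637 USD per HUF.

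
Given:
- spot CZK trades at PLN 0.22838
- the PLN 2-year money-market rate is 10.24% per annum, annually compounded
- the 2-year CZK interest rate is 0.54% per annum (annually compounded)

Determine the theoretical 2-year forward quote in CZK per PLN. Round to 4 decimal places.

3.6420

T = 2 years.
PLN accumulates by (1 + 0.1024)^2 = 1.2152858.
CZK growth factor: (1 + 0.0054)^2 = 1.0108292.
CIP: F = S · (grow PLN)/(grow CZK) = 0.22838 × 1.2152858/1.0108292 = 0.2745736 PLN per CZK.
Invert for CZK per PLN: 1 / 0.2745736 = 3.6420.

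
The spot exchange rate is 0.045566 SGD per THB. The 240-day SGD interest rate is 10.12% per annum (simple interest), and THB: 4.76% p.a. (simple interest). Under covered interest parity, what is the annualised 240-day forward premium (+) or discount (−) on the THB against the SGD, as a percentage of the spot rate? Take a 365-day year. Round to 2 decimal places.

+5.20%

T = 240/365 years.
F = S · g_SGD/g_THB = 0.045566 × 1.0665425/1.0312986 = 0.047123186.
Annualised premium = (F − S)/S × (1/T) = (0.047123186 − 0.045566)/0.045566 ÷ (240/365) = 5.20%.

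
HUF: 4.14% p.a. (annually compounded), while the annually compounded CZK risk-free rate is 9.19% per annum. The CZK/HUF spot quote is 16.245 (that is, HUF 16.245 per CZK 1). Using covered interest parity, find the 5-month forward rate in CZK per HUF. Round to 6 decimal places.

T = 5/12 years.
HUF accumulates by (1 + 0.0414)^(5/12) = 1.0170461.
CZK accumulates by (1 + 0.0919)^(5/12) = 1.0373123.
Forward (HUF per CZK) = 16.245 × 1.0170461 / 1.0373123 = 15.92762.
Invert for CZK per HUF: 1 / 15.92762 = 0.062784.

0.062784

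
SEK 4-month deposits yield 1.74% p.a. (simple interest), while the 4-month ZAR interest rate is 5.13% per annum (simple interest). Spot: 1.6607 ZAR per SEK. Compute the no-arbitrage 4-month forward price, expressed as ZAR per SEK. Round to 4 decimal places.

T = 4/12 years.
ZAR growth factor: 1 + 0.0513×4/12 = 1.017100.
SEK accumulates by 1 + 0.0174×4/12 = 1.005800.
So F = 1.6607 × 1.017100 / 1.005800 = 1.679358 (ZAR/SEK).

1.6794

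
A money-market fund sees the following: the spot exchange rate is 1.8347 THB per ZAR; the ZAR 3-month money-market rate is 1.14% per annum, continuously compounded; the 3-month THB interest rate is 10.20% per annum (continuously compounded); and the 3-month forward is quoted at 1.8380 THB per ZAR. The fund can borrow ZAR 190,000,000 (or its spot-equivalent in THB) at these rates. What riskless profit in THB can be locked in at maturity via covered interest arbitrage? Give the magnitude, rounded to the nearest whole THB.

T = 3/12 years.
Keep in ZAR, deliver into the forward: 190,000,000·1.00285406511·1.8380 = THB 350,216,696.62.
Swap to THB now, deposit: 190,000,000·1.8347·1.02582790627 = THB 357,596,427.33.
The quoted forward undervalues ZAR, so borrow ZAR, convert to THB at spot, deposit the THB at 10.20%, and buy ZAR forward at 1.8380 to cover the loan.
Arbitrage profit = |350,216,696.62 − 357,596,427.33| = THB 7,379,731.

THB 7,379,731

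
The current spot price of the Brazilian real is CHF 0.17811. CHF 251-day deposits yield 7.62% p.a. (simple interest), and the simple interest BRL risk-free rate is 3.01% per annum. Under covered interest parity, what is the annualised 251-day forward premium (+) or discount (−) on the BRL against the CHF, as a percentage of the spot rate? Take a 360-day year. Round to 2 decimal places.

+4.52%

T = 251/360 years.
CIP forward (CHF per BRL) = 0.17811 × 1.0531283/1.0209864 = 0.18371712.
Annualised premium = (F − S)/S × (1/T) = (0.18371712 − 0.17811)/0.17811 ÷ (251/360) = 4.52%.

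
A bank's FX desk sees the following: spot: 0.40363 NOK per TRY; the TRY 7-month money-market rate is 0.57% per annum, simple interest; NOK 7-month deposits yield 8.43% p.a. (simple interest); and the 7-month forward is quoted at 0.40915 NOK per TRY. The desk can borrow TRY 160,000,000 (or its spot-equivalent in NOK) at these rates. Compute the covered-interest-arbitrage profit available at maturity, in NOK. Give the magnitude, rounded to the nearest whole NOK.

T = 7/12 years.
Invest the TRY and cover forward: 160,000,000 × 1.003325 × 0.40915 = NOK 65,681,667.80.
Convert at spot and invest in NOK: 160,000,000 × 0.40363 × 1.049175 = NOK 67,756,560.84.
The quoted forward undervalues TRY, so borrow TRY, convert to NOK at spot, deposit the NOK at 8.43%, and buy TRY forward at 0.40915 to cover the loan.
Profit = 67,756,560.84 − 65,681,667.80 = NOK 2,074,893.

NOK 2,074,893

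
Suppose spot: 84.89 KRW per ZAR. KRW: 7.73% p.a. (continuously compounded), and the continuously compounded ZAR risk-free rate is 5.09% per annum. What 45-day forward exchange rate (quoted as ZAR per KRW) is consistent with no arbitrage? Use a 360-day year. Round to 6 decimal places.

0.011741

T = 45/360 years.
KRW growth factor: e^(0.0773×45/360) = 1.0097093.
ZAR accumulates by e^(0.0509×45/360) = 1.0063828.
So F = 84.89 × 1.0097093 / 1.0063828 = 85.17060 (KRW/ZAR).
Invert for ZAR per KRW: 1 / 85.17060 = 0.011741.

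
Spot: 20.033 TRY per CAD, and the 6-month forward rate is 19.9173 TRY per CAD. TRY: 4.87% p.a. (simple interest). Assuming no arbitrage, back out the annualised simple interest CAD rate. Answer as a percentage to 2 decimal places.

6.06%

T = 6/12 years.
By CIP, F/S equals the TRY-to-CAD growth ratio: 19.9173/20.033 = 0.9942245.
The TRY side grows by 1 + 0.0487×6/12 = 1.024350.
So the CAD growth factor = 1.0303005.
r = (1.0303005 − 1)/(6/12) = 0.060601 → 6.06%.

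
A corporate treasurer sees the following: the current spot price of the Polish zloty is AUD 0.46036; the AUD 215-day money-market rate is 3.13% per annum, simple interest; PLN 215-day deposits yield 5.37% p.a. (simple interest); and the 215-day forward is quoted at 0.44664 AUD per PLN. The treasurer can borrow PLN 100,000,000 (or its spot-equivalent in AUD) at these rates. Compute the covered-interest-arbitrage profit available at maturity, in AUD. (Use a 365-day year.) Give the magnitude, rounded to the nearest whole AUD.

T = 215/365 years.
Invest the PLN and cover forward: 100,000,000 × 1.0316315068 × 0.44664 = AUD 46,076,789.62.
Convert at spot and invest in AUD: 100,000,000 × 0.46036 × 1.0184369863 = AUD 46,884,765.10.
The quoted forward undervalues PLN, so borrow PLN, convert to AUD at spot, deposit the AUD at 3.13%, and buy PLN forward at 0.44664 to cover the loan.
Arbitrage profit = |46,076,789.62 − 46,884,765.10| = AUD 807,975.

AUD 807,975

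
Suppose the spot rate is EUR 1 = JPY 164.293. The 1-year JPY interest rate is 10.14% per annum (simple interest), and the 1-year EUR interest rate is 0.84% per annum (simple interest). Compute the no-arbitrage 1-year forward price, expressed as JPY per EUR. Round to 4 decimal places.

T = 1 year.
JPY growth factor: 1 + 0.1014×1 = 1.101400.
EUR accumulates by 1 + 0.0084×1 = 1.008400.
Forward (JPY per EUR) = 164.293 × 1.101400 / 1.008400 = 179.444972.

179.4450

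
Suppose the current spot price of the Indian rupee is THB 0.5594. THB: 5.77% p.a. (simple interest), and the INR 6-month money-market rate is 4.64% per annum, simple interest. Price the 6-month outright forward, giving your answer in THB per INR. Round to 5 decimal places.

0.56249

T = 6/12 years.
THB accumulates by 1 + 0.0577×6/12 = 1.028850.
INR growth factor: 1 + 0.0464×6/12 = 1.023200.
Forward (THB per INR) = 0.5594 × 1.028850 / 1.023200 = 0.5624889.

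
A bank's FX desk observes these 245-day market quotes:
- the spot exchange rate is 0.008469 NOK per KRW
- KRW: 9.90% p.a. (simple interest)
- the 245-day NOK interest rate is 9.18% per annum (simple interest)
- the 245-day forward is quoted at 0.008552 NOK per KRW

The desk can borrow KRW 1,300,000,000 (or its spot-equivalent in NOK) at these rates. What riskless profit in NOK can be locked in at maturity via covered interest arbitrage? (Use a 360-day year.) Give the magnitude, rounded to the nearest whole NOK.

T = 245/360 years.
Invest the KRW and cover forward: 1,300,000,000 × 1.067375 × 0.008552 = NOK 11,866,648.30.
Convert at spot and invest in NOK: 1,300,000,000 × 0.008469 × 1.062475 = NOK 11,697,531.01.
The quoted forward overvalues KRW, so borrow NOK, buy KRW at spot, deposit the KRW at 9.90%, and sell the proceeds forward at 0.008552.
The gap between the two covered legs is NOK 169,117.

NOK 169,117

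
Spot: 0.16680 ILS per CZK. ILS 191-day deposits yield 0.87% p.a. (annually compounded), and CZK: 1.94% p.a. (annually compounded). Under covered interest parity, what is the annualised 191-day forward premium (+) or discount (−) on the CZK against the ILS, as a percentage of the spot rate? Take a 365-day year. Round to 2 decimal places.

-1.05%

T = 191/365 years.
CIP forward (ILS per CZK) = 0.1668 × 1.0045432/1.0101053 = 0.16588152.
Annualised premium = (F − S)/S × (1/T) = (0.16588152 − 0.1668)/0.1668 ÷ (191/365) = -1.05%.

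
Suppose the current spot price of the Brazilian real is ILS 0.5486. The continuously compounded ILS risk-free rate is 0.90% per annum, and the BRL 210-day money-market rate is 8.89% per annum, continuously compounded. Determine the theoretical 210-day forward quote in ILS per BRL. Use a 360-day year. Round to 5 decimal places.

0.52362

T = 210/360 years.
ILS growth factor: e^(0.0090×210/360) = 1.0052638.
Growth of 1 BRL over T: e^(0.0889×210/360) = 1.0532265.
Forward (ILS per BRL) = 0.5486 × 1.0052638 / 1.0532265 = 0.5236174.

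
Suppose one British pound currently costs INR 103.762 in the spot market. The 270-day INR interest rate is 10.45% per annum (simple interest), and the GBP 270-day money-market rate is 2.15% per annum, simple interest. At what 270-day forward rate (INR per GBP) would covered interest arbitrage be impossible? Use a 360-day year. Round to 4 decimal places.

110.1187

T = 270/360 years.
INR accumulates by 1 + 0.1045×270/360 = 1.078375.
GBP accumulates by 1 + 0.0215×270/360 = 1.016125.
So F = 103.762 × 1.078375 / 1.016125 = 110.118683 (INR/GBP).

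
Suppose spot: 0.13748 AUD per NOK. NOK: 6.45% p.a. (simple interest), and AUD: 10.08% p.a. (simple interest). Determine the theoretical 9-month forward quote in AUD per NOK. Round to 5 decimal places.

T = 9/12 years.
AUD accumulates by 1 + 0.1008×9/12 = 1.075600.
NOK accumulates by 1 + 0.0645×9/12 = 1.048375.
CIP: F = S · (grow AUD)/(grow NOK) = 0.13748 × 1.075600/1.048375 = 0.1410502 AUD per NOK.

0.14105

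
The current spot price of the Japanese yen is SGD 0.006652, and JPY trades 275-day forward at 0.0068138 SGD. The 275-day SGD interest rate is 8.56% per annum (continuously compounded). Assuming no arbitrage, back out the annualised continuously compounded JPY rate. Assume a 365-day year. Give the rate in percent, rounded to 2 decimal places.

5.37%

T = 275/365 years.
F/S = 0.0068138/0.006652 = 1.0243235 = (growth of SGD) / (growth of JPY).
SGD growth factor: e^(0.0856×275/365) = 1.0666183.
Hence g_JPY = 1.0412905.
Take logs: ln 1.0412905 / (275/365) = 0.053703, so 5.37%.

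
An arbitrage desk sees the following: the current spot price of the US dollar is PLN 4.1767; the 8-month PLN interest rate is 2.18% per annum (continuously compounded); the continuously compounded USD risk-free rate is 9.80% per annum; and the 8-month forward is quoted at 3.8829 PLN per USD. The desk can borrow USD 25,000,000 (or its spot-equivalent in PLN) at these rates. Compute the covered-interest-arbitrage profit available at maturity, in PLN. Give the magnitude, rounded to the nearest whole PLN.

T = 8/12 years.
Invest the USD and cover forward: 25,000,000 × 1.06751480335 × 3.8829 = PLN 103,626,330.75.
Convert at spot and invest in PLN: 25,000,000 × 4.1767 × 1.0146394557 = PLN 105,946,115.37.
The quoted forward undervalues USD, so borrow USD, convert to PLN at spot, deposit the PLN at 2.18%, and buy USD forward at 3.8829 to cover the loan.
Profit = 105,946,115.37 − 103,626,330.75 = PLN 2,319,785.

PLN 2,319,785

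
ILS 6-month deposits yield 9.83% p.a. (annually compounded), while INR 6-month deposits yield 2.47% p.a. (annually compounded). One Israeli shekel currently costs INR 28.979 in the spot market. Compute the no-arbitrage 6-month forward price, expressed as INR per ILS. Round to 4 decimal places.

T = 6/12 years.
INR accumulates by (1 + 0.0247)^(6/12) = 1.01227467.
ILS accumulates by (1 + 0.0983)^(6/12) = 1.04799809.
CIP: F = S · (grow INR)/(grow ILS) = 28.979 × 1.01227467/1.04799809 = 27.991184 INR per ILS.

27.9912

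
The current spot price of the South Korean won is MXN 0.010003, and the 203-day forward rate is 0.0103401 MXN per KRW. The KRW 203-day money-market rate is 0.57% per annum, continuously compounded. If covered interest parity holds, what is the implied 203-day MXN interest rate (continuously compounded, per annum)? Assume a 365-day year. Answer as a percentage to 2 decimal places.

6.53%

T = 203/365 years.
CIP gives F = S · g_MXN/g_KRW, so g_MXN/g_KRW = 0.0103401/0.010003 = 1.0336999.
The KRW side grows by e^(0.0057×203/365) = 1.0031752.
So the MXN growth factor = 1.0369821.
Take logs: ln 1.0369821 / (203/365) = 0.065295, so 6.53%.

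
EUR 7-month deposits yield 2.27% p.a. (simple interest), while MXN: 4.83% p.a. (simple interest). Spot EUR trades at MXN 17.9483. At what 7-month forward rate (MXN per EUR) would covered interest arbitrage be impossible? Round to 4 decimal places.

18.2128

T = 7/12 years.
MXN growth factor: 1 + 0.0483×7/12 = 1.028175.
Growth of 1 EUR over T: 1 + 0.0227×7/12 = 1.01324167.
CIP: F = S · (grow MXN)/(grow EUR) = 17.9483 × 1.028175/1.01324167 = 18.212825 MXN per EUR.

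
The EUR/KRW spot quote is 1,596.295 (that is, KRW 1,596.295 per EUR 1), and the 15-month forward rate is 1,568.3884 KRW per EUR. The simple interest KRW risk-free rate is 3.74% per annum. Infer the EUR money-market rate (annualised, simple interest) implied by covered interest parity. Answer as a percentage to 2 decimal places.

T = 15/12 years.
By CIP, F/S equals the KRW-to-EUR growth ratio: 1568.3884/1596.295 = 0.9825179.
KRW growth factor: 1 + 0.0374×15/12 = 1.046750.
So the EUR growth factor = 1.065375.
r = (1.065375 − 1)/(15/12) = 0.052300 → 5.23%.

5.23%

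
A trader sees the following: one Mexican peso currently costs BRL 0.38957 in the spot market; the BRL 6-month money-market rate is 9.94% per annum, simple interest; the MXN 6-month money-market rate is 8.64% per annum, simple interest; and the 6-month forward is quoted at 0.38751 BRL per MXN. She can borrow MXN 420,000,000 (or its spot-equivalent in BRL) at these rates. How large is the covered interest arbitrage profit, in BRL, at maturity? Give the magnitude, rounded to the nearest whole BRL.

BRL 1,966,103

T = 6/12 years.
Route A — deposit MXN, sell forward: 420,000,000 × 1.043200 × 0.38751 = BRL 169,785,181.44.
Route B — convert at spot, deposit BRL: 420,000,000 × 0.38957 × 1.049700 = BRL 171,751,284.18.
The quoted forward undervalues MXN, so borrow MXN, convert to BRL at spot, deposit the BRL at 9.94%, and buy MXN forward at 0.38751 to cover the loan.
Arbitrage profit = |169,785,181.44 − 171,751,284.18| = BRL 1,966,103.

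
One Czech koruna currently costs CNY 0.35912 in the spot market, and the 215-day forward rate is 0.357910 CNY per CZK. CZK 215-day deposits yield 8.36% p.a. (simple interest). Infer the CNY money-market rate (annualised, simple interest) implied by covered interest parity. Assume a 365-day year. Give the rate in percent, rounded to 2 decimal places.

T = 215/365 years.
CIP gives F = S · g_CNY/g_CZK, so g_CNY/g_CZK = 0.35791/0.35912 = 0.9966307.
CZK growth factor: 1 + 0.0836×215/365 = 1.0492438.
So the CNY growth factor = 1.0457086.
r = (1.0457086 − 1)/(215/365) = 0.077598 → 7.76%.

7.76%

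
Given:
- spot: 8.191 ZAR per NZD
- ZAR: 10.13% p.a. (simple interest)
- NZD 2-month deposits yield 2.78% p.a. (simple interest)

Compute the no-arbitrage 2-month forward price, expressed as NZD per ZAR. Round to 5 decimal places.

T = 2/12 years.
ZAR accumulates by 1 + 0.1013×2/12 = 1.0168833.
NZD growth factor: 1 + 0.0278×2/12 = 1.0046333.
CIP: F = S · (grow ZAR)/(grow NZD) = 8.191 × 1.0168833/1.0046333 = 8.290877 ZAR per NZD.
Quoted the other way: 1/8.290877 = 0.12061 NZD per ZAR.

0.12061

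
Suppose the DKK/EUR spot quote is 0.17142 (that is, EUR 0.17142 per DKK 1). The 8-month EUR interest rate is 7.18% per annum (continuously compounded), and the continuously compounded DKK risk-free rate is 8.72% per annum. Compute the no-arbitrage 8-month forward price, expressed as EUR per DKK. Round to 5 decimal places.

0.16967

T = 8/12 years.
EUR growth factor: e^(0.0718×8/12) = 1.0490308.
Growth of 1 DKK over T: e^(0.0872×8/12) = 1.0598563.
CIP: F = S · (grow EUR)/(grow DKK) = 0.17142 × 1.0490308/1.0598563 = 0.1696691 EUR per DKK.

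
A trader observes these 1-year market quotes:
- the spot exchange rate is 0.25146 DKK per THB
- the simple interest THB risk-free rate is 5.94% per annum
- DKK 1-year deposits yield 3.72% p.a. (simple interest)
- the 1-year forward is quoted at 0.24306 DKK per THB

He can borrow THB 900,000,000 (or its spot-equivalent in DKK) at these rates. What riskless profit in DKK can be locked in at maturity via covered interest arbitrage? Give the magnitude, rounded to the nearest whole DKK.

T = 1 year.
Invest the THB and cover forward: 900,000,000 × 1.059400 × 0.24306 = DKK 231,747,987.60.
Convert at spot and invest in DKK: 900,000,000 × 0.25146 × 1.037200 = DKK 234,732,880.80.
The quoted forward undervalues THB, so borrow THB, convert to DKK at spot, deposit the DKK at 3.72%, and buy THB forward at 0.24306 to cover the loan.
The gap between the two covered legs is DKK 2,984,893.

DKK 2,984,893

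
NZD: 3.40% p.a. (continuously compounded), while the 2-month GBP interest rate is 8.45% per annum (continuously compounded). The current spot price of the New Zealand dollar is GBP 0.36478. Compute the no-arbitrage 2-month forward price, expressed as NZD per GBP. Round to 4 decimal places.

2.7184

T = 2/12 years.
Growth of 1 GBP over T: e^(0.0845×2/12) = 1.014183.
NZD accumulates by e^(0.0340×2/12) = 1.0056828.
CIP: F = S · (grow GBP)/(grow NZD) = 0.36478 × 1.014183/1.0056828 = 0.3678632 GBP per NZD.
Quoted the other way: 1/0.3678632 = 2.7184 NZD per GBP.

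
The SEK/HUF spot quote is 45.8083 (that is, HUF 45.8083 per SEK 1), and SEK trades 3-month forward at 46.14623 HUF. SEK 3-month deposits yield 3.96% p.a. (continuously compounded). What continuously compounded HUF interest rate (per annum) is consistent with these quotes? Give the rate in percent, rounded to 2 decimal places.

6.90%

T = 3/12 years.
By CIP, F/S equals the HUF-to-SEK growth ratio: 46.14623/45.8083 = 1.0073770.
The SEK side grows by e^(0.0396×3/12) = 1.0099492.
So the HUF growth factor = 1.0173996.
r = ln(1.0173996)/(3/12) = 0.069000 → 6.90%.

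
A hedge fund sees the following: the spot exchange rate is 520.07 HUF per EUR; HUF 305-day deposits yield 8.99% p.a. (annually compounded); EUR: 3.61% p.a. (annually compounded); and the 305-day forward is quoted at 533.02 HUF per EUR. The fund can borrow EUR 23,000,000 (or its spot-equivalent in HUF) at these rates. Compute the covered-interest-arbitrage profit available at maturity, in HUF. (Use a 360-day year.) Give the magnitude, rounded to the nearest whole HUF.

T = 305/360 years.
Keep in EUR, deliver into the forward: 23,000,000·1.030501528343·533.02 = HUF 12,633,392,266.66.
Swap to HUF now, deposit: 23,000,000·520.07·1.075659464606 = HUF 12,866,619,008.43.
The quoted forward undervalues EUR, so borrow EUR, convert to HUF at spot, deposit the HUF at 8.99%, and buy EUR forward at 533.02 to cover the loan.
Arbitrage profit = |12,633,392,266.66 − 12,866,619,008.43| = HUF 233,226,742.

HUF 233,226,742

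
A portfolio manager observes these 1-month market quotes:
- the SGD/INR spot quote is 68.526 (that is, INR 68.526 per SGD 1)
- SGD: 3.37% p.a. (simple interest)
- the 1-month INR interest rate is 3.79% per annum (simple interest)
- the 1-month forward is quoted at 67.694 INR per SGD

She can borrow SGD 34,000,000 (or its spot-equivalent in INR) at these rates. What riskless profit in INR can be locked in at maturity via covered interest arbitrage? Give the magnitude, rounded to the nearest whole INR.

T = 1/12 years.
Invest the SGD and cover forward: 34,000,000 × 1.002808333333 × 67.694 = INR 2,308,059,648.77.
Convert at spot and invest in INR: 34,000,000 × 68.526 × 1.003158333333 = INR 2,337,242,550.30.
The quoted forward undervalues SGD, so borrow SGD, convert to INR at spot, deposit the INR at 3.79%, and buy SGD forward at 67.694 to cover the loan.
Profit = 2,337,242,550.30 − 2,308,059,648.77 = INR 29,182,902.

INR 29,182,902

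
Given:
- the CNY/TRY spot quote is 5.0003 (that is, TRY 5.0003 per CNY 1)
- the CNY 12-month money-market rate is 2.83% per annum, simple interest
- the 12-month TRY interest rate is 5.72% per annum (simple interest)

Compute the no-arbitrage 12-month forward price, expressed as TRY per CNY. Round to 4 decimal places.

5.1408

T = 1 year.
TRY growth factor: 1 + 0.0572×1 = 1.057200.
CNY accumulates by 1 + 0.0283×1 = 1.028300.
So F = 5.0003 × 1.057200 / 1.028300 = 5.140832 (TRY/CNY).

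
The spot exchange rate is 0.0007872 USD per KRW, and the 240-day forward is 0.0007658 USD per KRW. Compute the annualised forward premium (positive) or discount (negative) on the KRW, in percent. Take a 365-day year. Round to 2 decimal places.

-4.13%

T = 240/365 years.
(F − S)/S = (0.0007658 − 0.0007872)/0.0007872 = -0.0271850.
Per annum: -0.0271850 / (240/365) = -0.041344 = -4.13%.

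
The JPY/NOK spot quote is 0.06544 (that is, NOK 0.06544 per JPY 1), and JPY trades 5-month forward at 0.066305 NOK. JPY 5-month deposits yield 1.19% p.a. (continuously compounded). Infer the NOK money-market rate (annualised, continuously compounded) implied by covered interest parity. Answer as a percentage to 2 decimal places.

4.34%

T = 5/12 years.
F/S = 0.066305/0.06544 = 1.0132182 = (growth of NOK) / (growth of JPY).
The JPY side grows by e^(0.0119×5/12) = 1.0049706.
That pins the NOK growth at 1.0182545.
r = ln(1.0182545)/(5/12) = 0.043416 → 4.34%.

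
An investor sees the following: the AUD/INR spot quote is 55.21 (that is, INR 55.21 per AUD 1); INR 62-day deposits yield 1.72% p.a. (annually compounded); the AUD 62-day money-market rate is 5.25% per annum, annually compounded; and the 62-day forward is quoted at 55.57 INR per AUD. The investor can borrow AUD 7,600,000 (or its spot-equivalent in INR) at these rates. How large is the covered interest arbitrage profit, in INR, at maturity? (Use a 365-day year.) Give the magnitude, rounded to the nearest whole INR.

INR 5,205,490

T = 62/365 years.
Keep in AUD, deliver into the forward: 7,600,000·1.00872948098·55.57 = INR 426,018,739.16.
Swap to INR now, deposit: 7,600,000·55.21·1.00290100193 = INR 420,813,248.81.
The quoted forward overvalues AUD, so borrow INR, buy AUD at spot, deposit the AUD at 5.25%, and sell the proceeds forward at 55.57.
The gap between the two covered legs is INR 5,205,490.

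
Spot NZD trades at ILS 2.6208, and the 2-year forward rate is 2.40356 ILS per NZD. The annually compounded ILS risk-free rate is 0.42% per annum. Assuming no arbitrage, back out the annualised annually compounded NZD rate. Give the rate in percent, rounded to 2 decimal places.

4.86%

T = 2 years.
F/S = 2.40356/2.6208 = 0.9171093 = (growth of ILS) / (growth of NZD).
The ILS side grows by (1 + 0.0042)^2 = 1.0084176.
So the NZD growth factor = 1.099561.
Annualise: 1.099561^(1/2) − 1 = 0.048600 = 4.86%.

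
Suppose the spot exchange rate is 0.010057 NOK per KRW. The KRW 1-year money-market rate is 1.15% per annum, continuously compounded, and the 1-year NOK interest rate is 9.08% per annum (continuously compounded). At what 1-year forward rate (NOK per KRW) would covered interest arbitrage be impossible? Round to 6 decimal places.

T = 1 year.
Growth of 1 NOK over T: e^(0.0908×1) = 1.095050.
Growth of 1 KRW over T: e^(0.0115×1) = 1.0115664.
Forward (NOK per KRW) = 0.010057 × 1.095050 / 1.0115664 = 0.01088699.

0.010887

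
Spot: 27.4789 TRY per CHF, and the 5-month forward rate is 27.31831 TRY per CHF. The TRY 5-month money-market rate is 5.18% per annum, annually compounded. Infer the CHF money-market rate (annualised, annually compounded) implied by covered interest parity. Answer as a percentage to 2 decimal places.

6.67%

T = 5/12 years.
F/S = 27.31831/27.4789 = 0.9941559 = (growth of TRY) / (growth of CHF).
The TRY side grows by (1 + 0.0518)^(5/12) = 1.0212659.
That pins the CHF growth at 1.0272694.
Annualise: 1.0272694^(12/5) − 1 = 0.066700 = 6.67%.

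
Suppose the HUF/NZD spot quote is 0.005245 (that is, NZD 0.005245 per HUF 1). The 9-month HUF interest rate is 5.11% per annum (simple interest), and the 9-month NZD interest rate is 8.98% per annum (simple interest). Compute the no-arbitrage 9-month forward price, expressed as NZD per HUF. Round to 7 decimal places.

T = 9/12 years.
NZD growth factor: 1 + 0.0898×9/12 = 1.067350.
HUF growth factor: 1 + 0.0511×9/12 = 1.038325.
Forward (NZD per HUF) = 0.005245 × 1.067350 / 1.038325 = 0.005391617.

0.0053916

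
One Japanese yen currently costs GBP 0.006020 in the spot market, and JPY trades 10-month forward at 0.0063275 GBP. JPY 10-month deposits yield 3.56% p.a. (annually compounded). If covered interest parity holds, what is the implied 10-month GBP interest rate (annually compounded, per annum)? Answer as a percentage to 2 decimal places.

T = 10/12 years.
CIP gives F = S · g_GBP/g_JPY, so g_GBP/g_JPY = 0.0063275/0.00602 = 1.0510797.
JPY growth factor: (1 + 0.0356)^(10/12) = 1.0295799.
That pins the GBP growth at 1.0821705.
Annualise: 1.0821705^(12/10) − 1 = 0.099398 = 9.94%.

9.94%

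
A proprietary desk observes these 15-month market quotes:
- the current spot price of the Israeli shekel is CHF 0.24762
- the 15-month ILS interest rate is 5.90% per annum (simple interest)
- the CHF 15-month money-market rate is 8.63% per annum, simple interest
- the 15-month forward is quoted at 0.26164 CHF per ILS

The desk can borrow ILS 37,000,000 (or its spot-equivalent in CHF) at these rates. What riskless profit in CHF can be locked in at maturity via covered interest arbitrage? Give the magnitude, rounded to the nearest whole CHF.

CHF 244,346

T = 15/12 years.
Invest the ILS and cover forward: 37,000,000 × 1.073750 × 0.26164 = CHF 10,394,630.15.
Convert at spot and invest in CHF: 37,000,000 × 0.24762 × 1.107875 = CHF 10,150,284.28.
The quoted forward overvalues ILS, so borrow CHF, buy ILS at spot, deposit the ILS at 5.90%, and sell the proceeds forward at 0.26164.
The gap between the two covered legs is CHF 244,346.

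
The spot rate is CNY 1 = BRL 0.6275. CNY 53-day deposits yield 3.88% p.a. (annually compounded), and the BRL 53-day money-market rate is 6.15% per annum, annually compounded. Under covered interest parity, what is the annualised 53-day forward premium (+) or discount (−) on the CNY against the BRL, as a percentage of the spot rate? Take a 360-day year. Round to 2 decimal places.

+2.17%

T = 53/360 years.
CIP forward (BRL per CNY) = 0.6275 × 1.0088254/1.0056199 = 0.6295002.
(F − S)/S ÷ T = (0.6295002 − 0.6275)/0.6275/(53/360) = 0.021651 → 2.17%.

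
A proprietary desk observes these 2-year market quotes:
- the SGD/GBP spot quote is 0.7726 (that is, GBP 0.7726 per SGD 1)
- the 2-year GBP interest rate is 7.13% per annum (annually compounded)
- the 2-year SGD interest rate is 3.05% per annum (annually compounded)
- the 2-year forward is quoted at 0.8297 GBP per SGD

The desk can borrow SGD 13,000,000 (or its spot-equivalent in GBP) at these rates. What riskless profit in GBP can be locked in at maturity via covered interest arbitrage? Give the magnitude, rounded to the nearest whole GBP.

GBP 73,020

T = 2 years.
Route A — deposit SGD, sell forward: 13,000,000 × 1.06193025 × 0.8297 = GBP 11,454,085.87.
Route B — convert at spot, deposit GBP: 13,000,000 × 0.7726 × 1.14768369 = GBP 11,527,105.45.
The quoted forward undervalues SGD, so borrow SGD, convert to GBP at spot, deposit the GBP at 7.13%, and buy SGD forward at 0.8297 to cover the loan.
Profit = 11,527,105.45 − 11,454,085.87 = GBP 73,020.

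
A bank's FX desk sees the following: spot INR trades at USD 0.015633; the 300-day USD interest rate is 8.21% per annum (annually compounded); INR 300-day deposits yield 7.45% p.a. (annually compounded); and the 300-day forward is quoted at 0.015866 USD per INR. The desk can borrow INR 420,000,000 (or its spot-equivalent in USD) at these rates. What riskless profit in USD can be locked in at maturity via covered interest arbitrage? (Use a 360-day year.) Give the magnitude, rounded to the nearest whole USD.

T = 300/360 years.
Route A — deposit INR, sell forward: 420,000,000 × 1.061708636 × 0.015866 = USD 7,074,929.07.
Route B — convert at spot, deposit USD: 420,000,000 × 0.015633 × 1.067962896 = USD 7,012,094.86.
The quoted forward overvalues INR, so borrow USD, buy INR at spot, deposit the INR at 7.45%, and sell the proceeds forward at 0.015866.
Profit = 7,074,929.07 − 7,012,094.86 = USD 62,834.

USD 62,834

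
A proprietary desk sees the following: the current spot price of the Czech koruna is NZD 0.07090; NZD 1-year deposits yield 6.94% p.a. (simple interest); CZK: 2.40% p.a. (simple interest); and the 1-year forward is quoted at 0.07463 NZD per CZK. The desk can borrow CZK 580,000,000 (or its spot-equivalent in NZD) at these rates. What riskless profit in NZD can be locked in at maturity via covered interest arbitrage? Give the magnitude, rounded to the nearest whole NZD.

T = 1 year.
Invest the CZK and cover forward: 580,000,000 × 1.024000 × 0.07463 = NZD 44,324,249.60.
Convert at spot and invest in NZD: 580,000,000 × 0.07090 × 1.069400 = NZD 43,975,866.80.
The quoted forward overvalues CZK, so borrow NZD, buy CZK at spot, deposit the CZK at 2.40%, and sell the proceeds forward at 0.07463.
The gap between the two covered legs is NZD 348,383.

NZD 348,383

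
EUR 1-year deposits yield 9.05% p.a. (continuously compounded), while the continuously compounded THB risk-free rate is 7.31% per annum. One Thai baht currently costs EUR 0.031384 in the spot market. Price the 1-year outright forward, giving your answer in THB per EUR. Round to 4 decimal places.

T = 1 year.
Growth of 1 EUR over T: e^(0.0905×1) = 1.09472151.
THB accumulates by e^(0.0731×1) = 1.07583812.
CIP: F = S · (grow EUR)/(grow THB) = 0.031384 × 1.09472151/1.07583812 = 0.031934860 EUR per THB.
Invert for THB per EUR: 1 / 0.031934860 = 31.3137.

31.3137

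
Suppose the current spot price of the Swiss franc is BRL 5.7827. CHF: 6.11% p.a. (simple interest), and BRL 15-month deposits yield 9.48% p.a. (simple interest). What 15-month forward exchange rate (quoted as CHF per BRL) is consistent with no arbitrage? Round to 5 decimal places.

0.16642

T = 15/12 years.
BRL accumulates by 1 + 0.0948×15/12 = 1.118500.
CHF growth factor: 1 + 0.0611×15/12 = 1.076375.
So F = 5.7827 × 1.118500 / 1.076375 = 6.009012 (BRL/CHF).
Invert for CHF per BRL: 1 / 6.009012 = 0.16642.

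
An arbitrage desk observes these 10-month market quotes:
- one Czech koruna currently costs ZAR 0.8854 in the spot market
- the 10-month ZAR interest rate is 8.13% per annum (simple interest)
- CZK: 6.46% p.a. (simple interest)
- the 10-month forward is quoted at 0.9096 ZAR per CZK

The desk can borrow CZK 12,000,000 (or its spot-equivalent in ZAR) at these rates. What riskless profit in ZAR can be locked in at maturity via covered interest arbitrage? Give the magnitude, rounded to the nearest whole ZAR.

T = 10/12 years.
Keep in CZK, deliver into the forward: 12,000,000·1.0538333333·0.9096 = ZAR 11,502,801.60.
Swap to ZAR now, deposit: 12,000,000·0.8854·1.067750 = ZAR 11,344,630.20.
The quoted forward overvalues CZK, so borrow ZAR, buy CZK at spot, deposit the CZK at 6.46%, and sell the proceeds forward at 0.9096.
Profit = 11,502,801.60 − 11,344,630.20 = ZAR 158,171.

ZAR 158,171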